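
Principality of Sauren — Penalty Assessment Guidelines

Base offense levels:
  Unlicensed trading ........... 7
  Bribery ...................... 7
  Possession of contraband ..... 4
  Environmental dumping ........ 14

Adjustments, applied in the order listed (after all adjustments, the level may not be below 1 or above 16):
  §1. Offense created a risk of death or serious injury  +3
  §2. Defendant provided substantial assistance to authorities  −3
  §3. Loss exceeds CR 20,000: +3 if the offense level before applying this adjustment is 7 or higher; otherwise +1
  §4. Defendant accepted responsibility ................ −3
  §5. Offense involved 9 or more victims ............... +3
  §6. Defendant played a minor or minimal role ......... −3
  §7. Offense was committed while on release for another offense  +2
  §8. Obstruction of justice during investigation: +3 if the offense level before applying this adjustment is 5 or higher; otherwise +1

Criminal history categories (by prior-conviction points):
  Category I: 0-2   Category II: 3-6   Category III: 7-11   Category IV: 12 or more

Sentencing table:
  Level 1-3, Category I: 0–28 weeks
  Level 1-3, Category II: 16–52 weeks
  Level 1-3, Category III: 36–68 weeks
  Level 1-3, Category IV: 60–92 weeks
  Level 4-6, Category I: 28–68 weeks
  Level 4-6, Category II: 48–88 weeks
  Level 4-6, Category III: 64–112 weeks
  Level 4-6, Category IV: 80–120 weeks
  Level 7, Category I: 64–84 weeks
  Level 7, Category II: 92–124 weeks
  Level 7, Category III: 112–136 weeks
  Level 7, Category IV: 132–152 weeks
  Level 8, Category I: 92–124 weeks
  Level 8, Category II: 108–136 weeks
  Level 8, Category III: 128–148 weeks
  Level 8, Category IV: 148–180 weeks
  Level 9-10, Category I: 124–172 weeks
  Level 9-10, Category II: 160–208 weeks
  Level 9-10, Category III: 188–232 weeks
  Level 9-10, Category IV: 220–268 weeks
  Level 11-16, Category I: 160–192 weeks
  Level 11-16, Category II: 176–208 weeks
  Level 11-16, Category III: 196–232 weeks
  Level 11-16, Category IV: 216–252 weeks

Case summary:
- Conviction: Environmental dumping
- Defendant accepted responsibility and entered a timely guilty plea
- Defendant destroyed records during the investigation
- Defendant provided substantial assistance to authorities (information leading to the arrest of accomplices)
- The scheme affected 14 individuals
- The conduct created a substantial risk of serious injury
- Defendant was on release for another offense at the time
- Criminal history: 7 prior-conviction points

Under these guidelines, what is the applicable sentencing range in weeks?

Base offense level for environmental dumping: 14.
§1 applies: 14 + 3 = 17.
§2 applies: 17 − 3 = 14.
§3 does not apply.
§4 applies: 14 − 3 = 11.
§5 applies: 11 + 3 = 14.
§6 does not apply.
§7 applies: 14 + 2 = 16.
§8 applies (level before this adjustment is 16 ≥ 5, so +3): 16 + 3 = 19.
Level 19 exceeds the maximum of 16; capped at 16.
Final offense level: 16.
Criminal history: 7 prior points → Category III (7-11).
Level 16 falls in the 11-16 band.
Grid: Level 11-16 × Category III = 196-232 weeks.

196-232 weeks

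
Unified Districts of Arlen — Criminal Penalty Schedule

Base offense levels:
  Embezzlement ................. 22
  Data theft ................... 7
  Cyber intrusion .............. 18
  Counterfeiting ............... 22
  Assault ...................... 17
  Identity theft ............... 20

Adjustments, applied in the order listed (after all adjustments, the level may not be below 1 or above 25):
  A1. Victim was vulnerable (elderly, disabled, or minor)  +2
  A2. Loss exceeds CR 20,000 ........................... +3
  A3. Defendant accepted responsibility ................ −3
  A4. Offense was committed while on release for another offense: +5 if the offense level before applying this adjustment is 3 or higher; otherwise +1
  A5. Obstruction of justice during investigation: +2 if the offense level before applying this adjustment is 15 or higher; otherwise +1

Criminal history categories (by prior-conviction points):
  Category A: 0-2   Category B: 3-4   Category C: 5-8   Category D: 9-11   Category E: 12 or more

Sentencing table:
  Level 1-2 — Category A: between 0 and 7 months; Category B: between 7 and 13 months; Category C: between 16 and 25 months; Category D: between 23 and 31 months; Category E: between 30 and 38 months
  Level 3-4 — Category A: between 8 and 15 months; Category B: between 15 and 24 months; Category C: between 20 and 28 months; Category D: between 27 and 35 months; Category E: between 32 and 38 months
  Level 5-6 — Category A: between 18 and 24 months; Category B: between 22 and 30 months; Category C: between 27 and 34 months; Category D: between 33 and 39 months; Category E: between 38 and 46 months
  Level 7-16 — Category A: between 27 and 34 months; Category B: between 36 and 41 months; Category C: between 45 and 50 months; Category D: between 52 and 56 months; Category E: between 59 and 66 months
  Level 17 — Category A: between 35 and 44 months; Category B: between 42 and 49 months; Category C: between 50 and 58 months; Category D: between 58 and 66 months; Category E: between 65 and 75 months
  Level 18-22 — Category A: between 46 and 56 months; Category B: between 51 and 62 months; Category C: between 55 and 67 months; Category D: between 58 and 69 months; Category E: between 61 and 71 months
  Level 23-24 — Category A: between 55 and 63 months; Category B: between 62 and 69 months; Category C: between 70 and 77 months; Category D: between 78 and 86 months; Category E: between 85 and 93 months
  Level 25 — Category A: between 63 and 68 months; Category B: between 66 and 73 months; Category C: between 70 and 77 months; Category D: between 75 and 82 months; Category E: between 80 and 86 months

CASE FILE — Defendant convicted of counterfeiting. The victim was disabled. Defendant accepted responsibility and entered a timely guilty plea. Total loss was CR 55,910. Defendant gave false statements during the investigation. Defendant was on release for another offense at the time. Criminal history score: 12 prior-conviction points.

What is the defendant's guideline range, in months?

Base offense level for counterfeiting: 22.
A1 applies: 22 + 2 = 24.
A2 applies: 24 + 3 = 27.
A3 applies: 27 − 3 = 24.
A4 applies (level before this adjustment is 24 ≥ 3, so +5): 24 + 5 = 29.
A5 applies (level before this adjustment is 29 ≥ 15, so +2): 29 + 2 = 31.
Level 31 exceeds the maximum of 25; capped at 25.
Final offense level: 25.
Criminal history: 12 prior points → Category E (12+).
Level 25 falls in the 25 band.
Grid: Level 25 × Category E = 80-86 months.

80-86 months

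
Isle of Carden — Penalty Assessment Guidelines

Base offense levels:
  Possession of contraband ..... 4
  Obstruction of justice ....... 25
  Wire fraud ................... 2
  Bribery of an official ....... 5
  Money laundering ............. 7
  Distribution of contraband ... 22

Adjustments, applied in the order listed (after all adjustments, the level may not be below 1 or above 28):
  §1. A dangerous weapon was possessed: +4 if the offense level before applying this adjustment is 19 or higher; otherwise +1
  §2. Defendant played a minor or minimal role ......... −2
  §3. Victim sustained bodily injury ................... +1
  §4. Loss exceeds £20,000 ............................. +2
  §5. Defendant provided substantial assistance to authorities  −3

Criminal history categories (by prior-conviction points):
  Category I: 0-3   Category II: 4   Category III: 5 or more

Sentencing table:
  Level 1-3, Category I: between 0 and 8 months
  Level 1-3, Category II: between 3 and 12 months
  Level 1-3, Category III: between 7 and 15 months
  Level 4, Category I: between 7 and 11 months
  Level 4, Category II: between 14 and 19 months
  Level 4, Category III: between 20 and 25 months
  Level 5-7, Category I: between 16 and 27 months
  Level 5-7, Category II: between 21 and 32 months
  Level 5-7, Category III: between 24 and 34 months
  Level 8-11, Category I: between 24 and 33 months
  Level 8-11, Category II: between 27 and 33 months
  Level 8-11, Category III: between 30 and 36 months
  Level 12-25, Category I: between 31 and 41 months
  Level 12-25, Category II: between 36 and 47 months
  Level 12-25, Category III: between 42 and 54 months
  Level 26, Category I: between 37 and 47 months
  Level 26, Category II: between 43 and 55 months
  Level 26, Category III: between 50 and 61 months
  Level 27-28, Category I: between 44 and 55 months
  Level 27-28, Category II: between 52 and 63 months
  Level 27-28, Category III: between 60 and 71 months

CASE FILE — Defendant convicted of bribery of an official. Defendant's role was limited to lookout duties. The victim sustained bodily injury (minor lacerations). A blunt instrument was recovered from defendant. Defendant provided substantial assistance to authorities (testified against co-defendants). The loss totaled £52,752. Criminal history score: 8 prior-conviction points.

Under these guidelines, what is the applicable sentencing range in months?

Base offense level for bribery of an official: 5.
§1 applies (level before this adjustment is 5 < 19, so +1): 5 + 1 = 6.
§2 applies: 6 − 2 = 4.
§3 applies: 4 + 1 = 5.
§4 applies: 5 + 2 = 7.
§5 applies: 7 − 3 = 4.
Final offense level: 4.
Criminal history: 8 prior points → Category III (5+).
Level 4 falls in the 4 band.
Grid: Level 4 × Category III = 20-25 months.

20-25 months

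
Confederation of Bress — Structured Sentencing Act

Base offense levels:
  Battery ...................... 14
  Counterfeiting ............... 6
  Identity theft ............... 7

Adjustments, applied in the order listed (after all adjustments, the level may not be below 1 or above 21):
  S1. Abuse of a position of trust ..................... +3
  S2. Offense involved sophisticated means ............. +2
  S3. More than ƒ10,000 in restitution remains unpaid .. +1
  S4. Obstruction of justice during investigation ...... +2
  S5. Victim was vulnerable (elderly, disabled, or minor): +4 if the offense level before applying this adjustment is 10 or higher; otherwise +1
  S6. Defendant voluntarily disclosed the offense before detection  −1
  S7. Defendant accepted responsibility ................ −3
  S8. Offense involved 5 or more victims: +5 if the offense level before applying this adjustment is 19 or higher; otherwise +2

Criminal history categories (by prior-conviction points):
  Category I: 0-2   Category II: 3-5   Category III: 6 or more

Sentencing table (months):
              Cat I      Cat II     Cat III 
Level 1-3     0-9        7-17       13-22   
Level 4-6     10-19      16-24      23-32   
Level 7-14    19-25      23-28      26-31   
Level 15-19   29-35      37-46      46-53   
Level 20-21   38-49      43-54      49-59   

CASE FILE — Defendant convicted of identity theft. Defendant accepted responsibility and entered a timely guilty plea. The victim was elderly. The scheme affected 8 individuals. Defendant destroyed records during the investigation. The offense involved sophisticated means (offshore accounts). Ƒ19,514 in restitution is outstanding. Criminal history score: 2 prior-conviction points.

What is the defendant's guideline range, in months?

29-35 months

Base offense level for identity theft: 7.
S1 does not apply.
S2 applies: 7 + 2 = 9.
S3 applies: 9 + 1 = 10.
S4 applies: 10 + 2 = 12.
S5 applies (level before this adjustment is 12 ≥ 10, so +4): 12 + 4 = 16.
S7 applies: 16 − 3 = 13.
S8 applies (level before this adjustment is 13 < 19, so +2): 13 + 2 = 15.
Final offense level: 15.
Criminal history: 2 prior points → Category I (0-2).
Level 15 falls in the 15-19 band.
Grid: Level 15-19 × Category I = 29-35 months.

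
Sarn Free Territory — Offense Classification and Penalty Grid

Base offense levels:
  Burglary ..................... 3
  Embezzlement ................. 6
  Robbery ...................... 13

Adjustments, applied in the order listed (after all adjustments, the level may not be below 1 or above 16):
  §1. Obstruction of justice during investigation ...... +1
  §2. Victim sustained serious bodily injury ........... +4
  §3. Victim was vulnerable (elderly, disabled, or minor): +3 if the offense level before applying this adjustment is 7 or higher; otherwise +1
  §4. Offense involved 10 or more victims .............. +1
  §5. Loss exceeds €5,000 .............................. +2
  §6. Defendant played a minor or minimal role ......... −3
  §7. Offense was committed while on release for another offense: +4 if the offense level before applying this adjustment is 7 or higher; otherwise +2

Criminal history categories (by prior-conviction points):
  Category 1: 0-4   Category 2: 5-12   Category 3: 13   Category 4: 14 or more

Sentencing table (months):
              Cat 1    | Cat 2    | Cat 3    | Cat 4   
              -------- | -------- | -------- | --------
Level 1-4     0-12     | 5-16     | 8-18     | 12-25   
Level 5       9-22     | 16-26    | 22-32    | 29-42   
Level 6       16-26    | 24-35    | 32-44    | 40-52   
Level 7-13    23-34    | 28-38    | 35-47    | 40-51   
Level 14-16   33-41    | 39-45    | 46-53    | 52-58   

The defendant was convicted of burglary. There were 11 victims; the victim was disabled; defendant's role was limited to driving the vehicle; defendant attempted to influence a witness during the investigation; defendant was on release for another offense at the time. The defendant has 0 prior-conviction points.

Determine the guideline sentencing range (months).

9-22 months

Base offense level for burglary: 3.
§1 applies: 3 + 1 = 4.
§2 does not apply.
§3 applies (level before this adjustment is 4 < 7, so +1): 4 + 1 = 5.
§4 applies: 5 + 1 = 6.
§5 does not apply.
§6 applies: 6 − 3 = 3.
§7 applies (level before this adjustment is 3 < 7, so +2): 3 + 2 = 5.
Final offense level: 5.
Criminal history: 0 prior points → Category 1 (0-4).
Level 5 falls in the 5 band.
Grid: Level 5 × Category 1 = 9-22 months.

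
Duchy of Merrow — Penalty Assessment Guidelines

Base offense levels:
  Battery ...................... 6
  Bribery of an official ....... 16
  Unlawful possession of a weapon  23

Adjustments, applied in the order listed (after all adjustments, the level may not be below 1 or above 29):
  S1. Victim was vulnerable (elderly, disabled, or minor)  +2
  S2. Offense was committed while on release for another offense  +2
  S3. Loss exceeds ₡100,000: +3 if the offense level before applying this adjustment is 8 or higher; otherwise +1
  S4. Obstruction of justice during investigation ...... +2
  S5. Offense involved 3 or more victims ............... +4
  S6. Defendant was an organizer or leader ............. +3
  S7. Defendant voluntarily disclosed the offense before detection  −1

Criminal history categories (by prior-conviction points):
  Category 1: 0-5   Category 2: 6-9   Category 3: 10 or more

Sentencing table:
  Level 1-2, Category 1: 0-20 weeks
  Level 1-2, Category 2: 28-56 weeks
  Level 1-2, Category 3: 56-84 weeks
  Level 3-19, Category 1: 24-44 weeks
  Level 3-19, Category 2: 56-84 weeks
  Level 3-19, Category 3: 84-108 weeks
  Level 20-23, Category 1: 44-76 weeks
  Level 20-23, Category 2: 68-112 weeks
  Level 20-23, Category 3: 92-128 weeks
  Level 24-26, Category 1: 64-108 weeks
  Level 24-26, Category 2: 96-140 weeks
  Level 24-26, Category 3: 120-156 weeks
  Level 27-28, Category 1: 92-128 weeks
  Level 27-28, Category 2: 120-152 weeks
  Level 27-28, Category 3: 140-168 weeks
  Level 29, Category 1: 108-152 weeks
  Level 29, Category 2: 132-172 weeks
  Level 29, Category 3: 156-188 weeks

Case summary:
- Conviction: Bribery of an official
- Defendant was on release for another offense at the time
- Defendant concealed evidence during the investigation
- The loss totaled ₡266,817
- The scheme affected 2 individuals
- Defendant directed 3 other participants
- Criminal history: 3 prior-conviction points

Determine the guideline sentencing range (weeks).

64-108 weeks

Base offense level for bribery of an official: 16.
S1 does not apply.
S2 applies: 16 + 2 = 18.
S3 applies (level before this adjustment is 18 ≥ 8, so +3): 18 + 3 = 21.
S4 applies: 21 + 2 = 23.
S5 does not apply.
S6 applies: 23 + 3 = 26.
Final offense level: 26.
Criminal history: 3 prior points → Category 1 (0-5).
Level 26 falls in the 24-26 band.
Grid: Level 24-26 × Category 1 = 64-108 weeks.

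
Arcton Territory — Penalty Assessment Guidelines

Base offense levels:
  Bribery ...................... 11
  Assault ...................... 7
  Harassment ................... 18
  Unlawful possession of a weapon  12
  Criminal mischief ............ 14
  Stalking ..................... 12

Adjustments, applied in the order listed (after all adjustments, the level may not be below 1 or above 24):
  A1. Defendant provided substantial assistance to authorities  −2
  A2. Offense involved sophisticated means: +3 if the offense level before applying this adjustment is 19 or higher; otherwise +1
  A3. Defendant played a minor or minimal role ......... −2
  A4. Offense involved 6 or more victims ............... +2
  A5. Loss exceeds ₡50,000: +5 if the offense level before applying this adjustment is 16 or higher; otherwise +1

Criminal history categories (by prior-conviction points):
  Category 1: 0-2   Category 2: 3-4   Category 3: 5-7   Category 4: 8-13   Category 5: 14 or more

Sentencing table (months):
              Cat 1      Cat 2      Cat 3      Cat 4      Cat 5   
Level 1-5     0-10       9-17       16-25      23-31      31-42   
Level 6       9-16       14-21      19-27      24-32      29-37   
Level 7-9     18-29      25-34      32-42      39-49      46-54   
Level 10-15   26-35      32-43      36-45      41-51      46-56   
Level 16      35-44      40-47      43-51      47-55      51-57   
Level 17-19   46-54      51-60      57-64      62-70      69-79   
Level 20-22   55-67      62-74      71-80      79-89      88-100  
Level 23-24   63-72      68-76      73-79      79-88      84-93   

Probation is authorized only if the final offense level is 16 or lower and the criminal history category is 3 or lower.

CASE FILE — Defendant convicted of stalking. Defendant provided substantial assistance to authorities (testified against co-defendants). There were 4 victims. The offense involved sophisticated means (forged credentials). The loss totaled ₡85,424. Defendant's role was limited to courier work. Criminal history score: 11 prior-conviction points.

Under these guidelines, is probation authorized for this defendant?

Base offense level for stalking: 12.
A1 applies: 12 − 2 = 10.
A2 applies (level before this adjustment is 10 < 19, so +1): 10 + 1 = 11.
A3 applies: 11 − 2 = 9.
A4 does not apply.
A5 applies (level before this adjustment is 9 < 16, so +1): 9 + 1 = 10.
Final offense level: 10.
Criminal history: 11 prior points → Category 4 (8-13).
Level 10 falls in the 10-15 band.
Grid: Level 10-15 × Category 4 = 41-51 months.
Probation check: level 10 ≤ 16 and category 4 > 3 → not eligible.

No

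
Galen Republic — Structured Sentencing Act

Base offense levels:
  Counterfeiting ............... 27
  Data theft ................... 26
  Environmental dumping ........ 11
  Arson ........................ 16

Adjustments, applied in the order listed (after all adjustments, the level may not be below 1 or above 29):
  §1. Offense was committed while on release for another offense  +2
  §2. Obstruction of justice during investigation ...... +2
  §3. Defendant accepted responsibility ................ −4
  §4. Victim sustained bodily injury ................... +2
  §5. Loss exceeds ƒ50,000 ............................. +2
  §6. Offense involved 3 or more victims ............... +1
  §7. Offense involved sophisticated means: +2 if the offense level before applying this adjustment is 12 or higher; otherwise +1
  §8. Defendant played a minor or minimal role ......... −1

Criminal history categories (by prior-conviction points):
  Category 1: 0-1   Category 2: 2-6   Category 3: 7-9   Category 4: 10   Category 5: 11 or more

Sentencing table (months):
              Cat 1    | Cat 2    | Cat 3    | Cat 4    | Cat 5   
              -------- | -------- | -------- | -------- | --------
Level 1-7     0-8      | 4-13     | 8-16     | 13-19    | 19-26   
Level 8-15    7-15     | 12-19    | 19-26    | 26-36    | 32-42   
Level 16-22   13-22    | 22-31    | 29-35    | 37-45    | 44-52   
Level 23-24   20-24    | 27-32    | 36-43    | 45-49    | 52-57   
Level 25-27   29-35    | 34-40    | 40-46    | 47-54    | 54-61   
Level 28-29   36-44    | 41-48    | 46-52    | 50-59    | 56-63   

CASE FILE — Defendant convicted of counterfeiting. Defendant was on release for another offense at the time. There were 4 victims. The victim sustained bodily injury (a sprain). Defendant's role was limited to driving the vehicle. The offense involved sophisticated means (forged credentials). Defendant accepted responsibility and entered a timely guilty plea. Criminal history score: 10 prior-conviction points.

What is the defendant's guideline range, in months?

50-59 months

Base offense level for counterfeiting: 27.
§1 applies: 27 + 2 = 29.
§2 does not apply.
§3 applies: 29 − 4 = 25.
§4 applies: 25 + 2 = 27.
§5 does not apply.
§6 applies: 27 + 1 = 28.
§7 applies (level before this adjustment is 28 ≥ 12, so +2): 28 + 2 = 30.
§8 applies: 30 − 1 = 29.
Final offense level: 29.
Criminal history: 10 prior points → Category 4 (10).
Level 29 falls in the 28-29 band.
Grid: Level 28-29 × Category 4 = 50-59 months.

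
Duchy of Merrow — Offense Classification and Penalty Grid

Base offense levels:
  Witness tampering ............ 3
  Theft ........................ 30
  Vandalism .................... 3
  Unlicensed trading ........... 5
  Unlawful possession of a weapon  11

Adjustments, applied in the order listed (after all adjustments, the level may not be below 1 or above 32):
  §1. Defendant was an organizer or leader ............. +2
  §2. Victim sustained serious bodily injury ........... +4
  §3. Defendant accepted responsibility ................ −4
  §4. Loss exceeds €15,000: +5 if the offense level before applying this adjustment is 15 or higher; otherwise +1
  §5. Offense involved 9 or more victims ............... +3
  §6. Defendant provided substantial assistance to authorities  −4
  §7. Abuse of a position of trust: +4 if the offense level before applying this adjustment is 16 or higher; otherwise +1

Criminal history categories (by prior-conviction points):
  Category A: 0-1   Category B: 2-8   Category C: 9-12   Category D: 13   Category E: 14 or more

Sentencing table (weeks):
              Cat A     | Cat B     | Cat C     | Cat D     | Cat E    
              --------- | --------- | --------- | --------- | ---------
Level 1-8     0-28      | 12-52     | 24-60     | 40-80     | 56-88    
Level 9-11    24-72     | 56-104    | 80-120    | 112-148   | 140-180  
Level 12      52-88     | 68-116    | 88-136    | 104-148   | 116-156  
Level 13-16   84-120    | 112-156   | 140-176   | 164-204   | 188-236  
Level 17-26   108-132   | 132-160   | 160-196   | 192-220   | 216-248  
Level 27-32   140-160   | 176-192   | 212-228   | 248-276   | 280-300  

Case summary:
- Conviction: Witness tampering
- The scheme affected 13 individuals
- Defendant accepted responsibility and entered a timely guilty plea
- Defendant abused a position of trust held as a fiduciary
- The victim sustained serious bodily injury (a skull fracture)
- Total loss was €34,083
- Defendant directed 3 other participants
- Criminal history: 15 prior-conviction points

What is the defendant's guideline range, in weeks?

140-180 weeks

Base offense level for witness tampering: 3.
§1 applies: 3 + 2 = 5.
§2 applies: 5 + 4 = 9.
§3 applies: 9 − 4 = 5.
§4 applies (level before this adjustment is 5 < 15, so +1): 5 + 1 = 6.
§5 applies: 6 + 3 = 9.
§7 applies (level before this adjustment is 9 < 16, so +1): 9 + 1 = 10.
Final offense level: 10.
Criminal history: 15 prior points → Category E (14+).
Level 10 falls in the 9-11 band.
Grid: Level 9-11 × Category E = 140-180 weeks.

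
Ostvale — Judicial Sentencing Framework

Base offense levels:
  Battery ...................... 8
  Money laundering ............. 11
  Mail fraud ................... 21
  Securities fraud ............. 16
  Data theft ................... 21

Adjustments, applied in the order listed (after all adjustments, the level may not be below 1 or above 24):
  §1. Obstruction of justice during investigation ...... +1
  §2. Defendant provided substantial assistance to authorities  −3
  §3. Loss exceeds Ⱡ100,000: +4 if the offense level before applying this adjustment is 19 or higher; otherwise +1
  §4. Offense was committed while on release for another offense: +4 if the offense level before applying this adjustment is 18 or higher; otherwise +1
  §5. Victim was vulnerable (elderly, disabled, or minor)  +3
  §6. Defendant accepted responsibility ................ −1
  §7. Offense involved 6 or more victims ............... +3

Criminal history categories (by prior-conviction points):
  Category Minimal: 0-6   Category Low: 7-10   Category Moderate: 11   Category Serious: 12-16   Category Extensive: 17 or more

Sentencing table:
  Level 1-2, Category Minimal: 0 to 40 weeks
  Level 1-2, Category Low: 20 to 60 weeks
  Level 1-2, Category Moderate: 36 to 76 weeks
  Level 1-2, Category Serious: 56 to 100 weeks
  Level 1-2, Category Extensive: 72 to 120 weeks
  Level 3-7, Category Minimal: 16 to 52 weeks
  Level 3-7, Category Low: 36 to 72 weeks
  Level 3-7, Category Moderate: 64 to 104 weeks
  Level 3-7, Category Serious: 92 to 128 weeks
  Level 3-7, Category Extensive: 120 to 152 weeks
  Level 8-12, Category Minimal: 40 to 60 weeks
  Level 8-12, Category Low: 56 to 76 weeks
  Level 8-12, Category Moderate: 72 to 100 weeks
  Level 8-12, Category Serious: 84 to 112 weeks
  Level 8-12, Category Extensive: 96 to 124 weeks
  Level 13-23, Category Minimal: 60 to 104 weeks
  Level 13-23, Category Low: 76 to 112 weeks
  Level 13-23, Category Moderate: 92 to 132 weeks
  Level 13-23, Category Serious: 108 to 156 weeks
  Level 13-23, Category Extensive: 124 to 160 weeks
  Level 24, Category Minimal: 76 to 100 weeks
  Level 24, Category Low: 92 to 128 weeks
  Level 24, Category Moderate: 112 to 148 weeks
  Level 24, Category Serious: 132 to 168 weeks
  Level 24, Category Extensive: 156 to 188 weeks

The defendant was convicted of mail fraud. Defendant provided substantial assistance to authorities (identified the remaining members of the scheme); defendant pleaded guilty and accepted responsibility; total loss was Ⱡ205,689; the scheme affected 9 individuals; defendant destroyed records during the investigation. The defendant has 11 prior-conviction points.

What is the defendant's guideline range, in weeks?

Base offense level for mail fraud: 21.
§1 applies: 21 + 1 = 22.
§2 applies: 22 − 3 = 19.
§3 applies (level before this adjustment is 19 ≥ 19, so +4): 19 + 4 = 23.
§4 does not apply.
§5 does not apply.
§6 applies: 23 − 1 = 22.
§7 applies: 22 + 3 = 25.
Level 25 exceeds the maximum of 24; capped at 24.
Final offense level: 24.
Criminal history: 11 prior points → Category Moderate (11).
Level 24 falls in the 24 band.
Grid: Level 24 × Category Moderate = 112-148 weeks.

112-148 weeks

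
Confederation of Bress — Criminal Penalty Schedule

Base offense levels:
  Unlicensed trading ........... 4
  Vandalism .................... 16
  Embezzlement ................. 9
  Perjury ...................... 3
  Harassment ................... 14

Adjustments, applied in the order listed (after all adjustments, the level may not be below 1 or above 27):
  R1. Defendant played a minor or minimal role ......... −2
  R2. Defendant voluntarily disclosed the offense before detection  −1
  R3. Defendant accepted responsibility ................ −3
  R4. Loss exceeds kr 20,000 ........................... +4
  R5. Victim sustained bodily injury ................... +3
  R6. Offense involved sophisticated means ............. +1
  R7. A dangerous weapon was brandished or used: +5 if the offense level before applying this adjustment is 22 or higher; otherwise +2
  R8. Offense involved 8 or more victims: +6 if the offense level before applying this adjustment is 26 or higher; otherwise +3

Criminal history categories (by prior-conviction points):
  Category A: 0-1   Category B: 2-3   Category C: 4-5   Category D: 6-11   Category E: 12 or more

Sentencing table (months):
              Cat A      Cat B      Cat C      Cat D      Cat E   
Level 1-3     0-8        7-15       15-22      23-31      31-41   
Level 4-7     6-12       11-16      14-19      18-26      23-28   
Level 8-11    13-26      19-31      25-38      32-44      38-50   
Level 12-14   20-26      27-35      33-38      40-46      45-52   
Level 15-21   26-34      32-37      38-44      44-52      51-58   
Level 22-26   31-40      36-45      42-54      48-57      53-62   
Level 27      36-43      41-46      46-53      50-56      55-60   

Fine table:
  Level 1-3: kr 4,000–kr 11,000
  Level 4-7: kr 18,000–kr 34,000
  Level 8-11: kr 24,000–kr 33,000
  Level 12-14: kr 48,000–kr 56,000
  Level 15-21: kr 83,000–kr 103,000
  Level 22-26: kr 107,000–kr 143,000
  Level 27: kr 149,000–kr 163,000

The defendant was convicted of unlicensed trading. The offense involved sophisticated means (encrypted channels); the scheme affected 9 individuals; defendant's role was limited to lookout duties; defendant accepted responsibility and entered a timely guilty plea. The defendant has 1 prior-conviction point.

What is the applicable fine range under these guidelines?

Base offense level for unlicensed trading: 4.
R1 applies: 4 − 2 = 2.
R2 does not apply.
R3 applies: 2 − 3 = -1.
R6 applies: -1 + 1 = 0.
R8 applies (level before this adjustment is 0 < 26, so +3): 0 + 3 = 3.
Final offense level: 3.
Level 3 falls in the 1-3 band.
Fine table: Level 1-3 → kr 4,000–kr 11,000.

kr 4,000–kr 11,000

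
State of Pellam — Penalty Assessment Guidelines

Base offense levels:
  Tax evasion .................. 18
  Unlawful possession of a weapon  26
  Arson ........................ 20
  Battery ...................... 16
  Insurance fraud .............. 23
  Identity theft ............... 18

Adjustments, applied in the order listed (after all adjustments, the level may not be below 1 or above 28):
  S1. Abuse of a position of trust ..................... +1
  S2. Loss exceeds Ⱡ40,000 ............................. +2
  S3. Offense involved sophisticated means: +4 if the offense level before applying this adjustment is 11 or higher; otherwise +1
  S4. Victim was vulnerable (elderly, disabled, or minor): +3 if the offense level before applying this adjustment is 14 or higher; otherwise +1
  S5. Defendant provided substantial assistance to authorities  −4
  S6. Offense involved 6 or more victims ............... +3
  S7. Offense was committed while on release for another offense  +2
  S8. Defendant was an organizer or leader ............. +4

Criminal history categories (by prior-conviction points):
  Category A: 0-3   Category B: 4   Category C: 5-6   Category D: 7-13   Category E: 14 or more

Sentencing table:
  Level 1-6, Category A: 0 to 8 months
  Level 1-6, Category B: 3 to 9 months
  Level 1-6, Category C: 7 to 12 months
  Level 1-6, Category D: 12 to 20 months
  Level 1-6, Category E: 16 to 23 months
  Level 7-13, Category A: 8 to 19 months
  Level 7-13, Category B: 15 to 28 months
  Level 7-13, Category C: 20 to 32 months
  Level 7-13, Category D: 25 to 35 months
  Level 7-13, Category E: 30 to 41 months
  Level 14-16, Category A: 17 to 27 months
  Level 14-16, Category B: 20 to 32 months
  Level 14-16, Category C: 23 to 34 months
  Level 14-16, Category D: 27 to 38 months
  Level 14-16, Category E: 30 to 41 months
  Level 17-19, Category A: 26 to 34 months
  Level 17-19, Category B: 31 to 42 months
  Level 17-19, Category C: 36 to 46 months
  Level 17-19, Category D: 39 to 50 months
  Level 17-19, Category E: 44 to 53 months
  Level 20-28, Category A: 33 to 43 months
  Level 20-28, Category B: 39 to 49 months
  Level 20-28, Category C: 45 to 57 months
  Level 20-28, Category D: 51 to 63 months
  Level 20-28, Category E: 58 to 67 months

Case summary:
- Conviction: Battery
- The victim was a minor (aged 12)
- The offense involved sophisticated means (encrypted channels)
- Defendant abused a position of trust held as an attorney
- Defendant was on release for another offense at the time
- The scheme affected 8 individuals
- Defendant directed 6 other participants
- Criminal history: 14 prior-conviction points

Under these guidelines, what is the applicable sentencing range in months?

58-67 months

Base offense level for battery: 16.
S1 applies: 16 + 1 = 17.
S3 applies (level before this adjustment is 17 ≥ 11, so +4): 17 + 4 = 21.
S4 applies (level before this adjustment is 21 ≥ 14, so +3): 21 + 3 = 24.
S6 applies: 24 + 3 = 27.
S7 applies: 27 + 2 = 29.
S8 applies: 29 + 4 = 33.
Level 33 exceeds the maximum of 28; capped at 28.
Final offense level: 28.
Criminal history: 14 prior points → Category E (14+).
Level 28 falls in the 20-28 band.
Grid: Level 20-28 × Category E = 58-67 months.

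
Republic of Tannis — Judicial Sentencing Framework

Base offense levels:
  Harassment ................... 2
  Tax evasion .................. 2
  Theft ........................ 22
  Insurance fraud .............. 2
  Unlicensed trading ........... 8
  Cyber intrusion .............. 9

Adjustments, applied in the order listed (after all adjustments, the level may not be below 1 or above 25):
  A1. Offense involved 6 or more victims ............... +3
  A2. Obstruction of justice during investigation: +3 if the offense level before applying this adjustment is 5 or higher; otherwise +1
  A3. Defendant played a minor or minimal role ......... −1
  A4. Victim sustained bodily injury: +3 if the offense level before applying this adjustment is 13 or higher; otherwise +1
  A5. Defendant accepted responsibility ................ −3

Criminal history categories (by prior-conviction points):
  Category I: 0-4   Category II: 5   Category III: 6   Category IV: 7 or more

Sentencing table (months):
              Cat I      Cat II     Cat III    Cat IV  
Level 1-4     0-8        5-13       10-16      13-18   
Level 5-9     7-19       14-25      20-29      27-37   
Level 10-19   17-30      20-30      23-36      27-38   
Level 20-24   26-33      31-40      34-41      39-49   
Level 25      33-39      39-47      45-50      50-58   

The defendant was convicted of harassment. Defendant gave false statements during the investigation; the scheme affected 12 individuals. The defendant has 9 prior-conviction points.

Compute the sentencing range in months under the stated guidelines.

Base offense level for harassment: 2.
A1 applies: 2 + 3 = 5.
A2 applies (level before this adjustment is 5 ≥ 5, so +3): 5 + 3 = 8.
A4 does not apply.
A5 does not apply.
Final offense level: 8.
Criminal history: 9 prior points → Category IV (7+).
Level 8 falls in the 5-9 band.
Grid: Level 5-9 × Category IV = 27-37 months.

27-37 months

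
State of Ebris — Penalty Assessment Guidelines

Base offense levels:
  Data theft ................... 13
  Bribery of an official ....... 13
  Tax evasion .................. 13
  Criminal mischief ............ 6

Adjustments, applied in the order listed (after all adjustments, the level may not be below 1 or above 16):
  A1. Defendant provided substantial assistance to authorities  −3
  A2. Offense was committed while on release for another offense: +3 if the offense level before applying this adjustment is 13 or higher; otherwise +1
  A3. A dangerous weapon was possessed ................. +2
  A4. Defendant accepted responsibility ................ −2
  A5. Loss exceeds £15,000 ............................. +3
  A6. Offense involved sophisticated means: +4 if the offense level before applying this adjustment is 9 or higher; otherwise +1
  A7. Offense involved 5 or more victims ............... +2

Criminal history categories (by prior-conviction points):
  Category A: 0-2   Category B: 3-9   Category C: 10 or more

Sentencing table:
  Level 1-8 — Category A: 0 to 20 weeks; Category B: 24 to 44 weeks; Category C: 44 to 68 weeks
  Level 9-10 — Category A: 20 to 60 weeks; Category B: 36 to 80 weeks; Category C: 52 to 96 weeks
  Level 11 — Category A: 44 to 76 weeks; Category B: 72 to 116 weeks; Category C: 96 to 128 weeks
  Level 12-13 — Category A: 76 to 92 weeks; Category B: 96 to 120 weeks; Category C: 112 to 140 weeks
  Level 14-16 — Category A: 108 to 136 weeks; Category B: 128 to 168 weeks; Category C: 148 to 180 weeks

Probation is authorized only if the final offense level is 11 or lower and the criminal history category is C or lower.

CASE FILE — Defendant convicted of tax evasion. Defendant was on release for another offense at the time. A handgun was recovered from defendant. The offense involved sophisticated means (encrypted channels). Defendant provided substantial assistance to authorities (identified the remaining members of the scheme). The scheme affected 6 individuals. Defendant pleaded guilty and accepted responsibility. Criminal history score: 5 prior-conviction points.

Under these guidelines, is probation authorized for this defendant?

Base offense level for tax evasion: 13.
A1 applies: 13 − 3 = 10.
A2 applies (level before this adjustment is 10 < 13, so +1): 10 + 1 = 11.
A3 applies: 11 + 2 = 13.
A4 applies: 13 − 2 = 11.
A6 applies (level before this adjustment is 11 ≥ 9, so +4): 11 + 4 = 15.
A7 applies: 15 + 2 = 17.
Level 17 exceeds the maximum of 16; capped at 16.
Final offense level: 16.
Criminal history: 5 prior points → Category B (3-9).
Level 16 falls in the 14-16 band.
Grid: Level 14-16 × Category B = 128-168 weeks.
Probation check: level 16 > 11 and category B ≤ C → not eligible.

No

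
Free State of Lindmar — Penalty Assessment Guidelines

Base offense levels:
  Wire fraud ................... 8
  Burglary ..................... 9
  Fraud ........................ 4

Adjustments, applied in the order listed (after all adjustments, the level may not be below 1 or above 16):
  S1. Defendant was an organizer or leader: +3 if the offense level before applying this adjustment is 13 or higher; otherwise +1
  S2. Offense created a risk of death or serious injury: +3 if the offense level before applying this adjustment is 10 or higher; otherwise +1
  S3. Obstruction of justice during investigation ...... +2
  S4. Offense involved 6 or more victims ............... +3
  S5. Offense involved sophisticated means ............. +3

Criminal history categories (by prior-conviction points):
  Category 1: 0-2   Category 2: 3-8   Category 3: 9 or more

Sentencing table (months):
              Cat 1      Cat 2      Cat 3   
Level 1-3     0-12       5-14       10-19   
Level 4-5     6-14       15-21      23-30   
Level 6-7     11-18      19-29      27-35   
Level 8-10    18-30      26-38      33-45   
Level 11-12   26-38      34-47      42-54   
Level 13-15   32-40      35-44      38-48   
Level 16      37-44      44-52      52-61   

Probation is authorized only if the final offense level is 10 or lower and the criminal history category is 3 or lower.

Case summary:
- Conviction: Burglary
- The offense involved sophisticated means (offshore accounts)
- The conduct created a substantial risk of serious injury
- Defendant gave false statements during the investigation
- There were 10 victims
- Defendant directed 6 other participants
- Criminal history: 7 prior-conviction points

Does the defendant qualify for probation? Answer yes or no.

No

Base offense level for burglary: 9.
S1 applies (level before this adjustment is 9 < 13, so +1): 9 + 1 = 10.
S2 applies (level before this adjustment is 10 ≥ 10, so +3): 10 + 3 = 13.
S3 applies: 13 + 2 = 15.
S4 applies: 15 + 3 = 18.
S5 applies: 18 + 3 = 21.
Level 21 exceeds the maximum of 16; capped at 16.
Final offense level: 16.
Criminal history: 7 prior points → Category 2 (3-8).
Level 16 falls in the 16 band.
Grid: Level 16 × Category 2 = 44-52 months.
Probation check: level 16 > 10 and category 2 ≤ 3 → not eligible.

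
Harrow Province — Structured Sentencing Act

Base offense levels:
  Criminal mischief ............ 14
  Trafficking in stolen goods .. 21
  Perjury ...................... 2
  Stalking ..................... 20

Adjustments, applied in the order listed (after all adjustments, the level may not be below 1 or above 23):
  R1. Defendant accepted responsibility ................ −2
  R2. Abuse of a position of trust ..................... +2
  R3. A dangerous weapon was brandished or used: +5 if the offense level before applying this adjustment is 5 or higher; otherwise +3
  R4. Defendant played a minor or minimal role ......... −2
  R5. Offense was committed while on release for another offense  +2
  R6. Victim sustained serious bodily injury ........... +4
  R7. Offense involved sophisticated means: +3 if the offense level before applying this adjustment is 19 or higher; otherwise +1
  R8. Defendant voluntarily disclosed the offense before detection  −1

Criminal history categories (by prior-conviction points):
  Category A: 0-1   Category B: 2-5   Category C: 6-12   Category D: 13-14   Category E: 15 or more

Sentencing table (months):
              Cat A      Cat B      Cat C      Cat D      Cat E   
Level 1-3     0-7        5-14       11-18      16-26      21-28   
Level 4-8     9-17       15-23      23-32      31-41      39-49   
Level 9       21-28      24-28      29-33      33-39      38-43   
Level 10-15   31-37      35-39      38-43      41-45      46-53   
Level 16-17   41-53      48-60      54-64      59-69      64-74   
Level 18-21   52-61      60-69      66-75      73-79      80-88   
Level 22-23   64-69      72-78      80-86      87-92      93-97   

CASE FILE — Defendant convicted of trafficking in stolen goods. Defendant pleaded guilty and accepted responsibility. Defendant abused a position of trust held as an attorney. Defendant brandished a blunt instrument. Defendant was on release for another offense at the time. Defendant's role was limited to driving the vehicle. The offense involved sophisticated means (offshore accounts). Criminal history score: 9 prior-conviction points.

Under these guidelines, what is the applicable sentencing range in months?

Base offense level for trafficking in stolen goods: 21.
R1 applies: 21 − 2 = 19.
R2 applies: 19 + 2 = 21.
R3 applies (level before this adjustment is 21 ≥ 5, so +5): 21 + 5 = 26.
R4 applies: 26 − 2 = 24.
R5 applies: 24 + 2 = 26.
R6 does not apply.
R7 applies (level before this adjustment is 26 ≥ 19, so +3): 26 + 3 = 29.
Level 29 exceeds the maximum of 23; capped at 23.
Final offense level: 23.
Criminal history: 9 prior points → Category C (6-12).
Level 23 falls in the 22-23 band.
Grid: Level 22-23 × Category C = 80-86 months.

80-86 months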